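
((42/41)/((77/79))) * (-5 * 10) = -23700/451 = -52.55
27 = 27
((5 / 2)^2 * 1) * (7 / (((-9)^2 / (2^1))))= 175 / 162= 1.08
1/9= 0.11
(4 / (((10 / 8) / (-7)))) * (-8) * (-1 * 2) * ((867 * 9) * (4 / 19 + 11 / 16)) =-238584528 / 95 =-2511416.08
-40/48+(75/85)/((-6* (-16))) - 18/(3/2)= -20929/1632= -12.82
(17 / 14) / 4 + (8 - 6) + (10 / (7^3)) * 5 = 6721 / 2744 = 2.45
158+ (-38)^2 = 1602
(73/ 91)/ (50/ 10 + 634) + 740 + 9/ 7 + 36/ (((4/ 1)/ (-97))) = -131.71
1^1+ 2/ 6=4/ 3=1.33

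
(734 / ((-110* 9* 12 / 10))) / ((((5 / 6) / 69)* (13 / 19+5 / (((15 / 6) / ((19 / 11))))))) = -160379 / 12975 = -12.36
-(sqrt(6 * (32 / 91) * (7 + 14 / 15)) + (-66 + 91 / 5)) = 239 / 5 - 8 * sqrt(1105) / 65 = 43.71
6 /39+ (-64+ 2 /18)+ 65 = 148 /117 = 1.26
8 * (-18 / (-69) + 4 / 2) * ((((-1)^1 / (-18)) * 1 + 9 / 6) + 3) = 82.40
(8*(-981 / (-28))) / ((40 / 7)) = 981 / 20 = 49.05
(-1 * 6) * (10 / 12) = -5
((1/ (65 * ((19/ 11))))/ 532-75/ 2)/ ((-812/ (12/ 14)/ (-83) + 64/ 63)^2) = -96238513743057/ 396485292578960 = -0.24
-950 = -950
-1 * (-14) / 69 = 0.20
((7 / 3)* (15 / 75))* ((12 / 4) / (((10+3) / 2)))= 0.22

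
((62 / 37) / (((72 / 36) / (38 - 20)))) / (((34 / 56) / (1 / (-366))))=-2604 / 38369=-0.07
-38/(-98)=19/49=0.39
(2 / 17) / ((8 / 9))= 9 / 68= 0.13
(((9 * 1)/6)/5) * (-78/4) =-117/20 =-5.85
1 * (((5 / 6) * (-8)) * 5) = -33.33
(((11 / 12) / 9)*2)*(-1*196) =-1078 / 27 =-39.93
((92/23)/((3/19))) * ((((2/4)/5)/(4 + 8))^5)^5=19/7154716248305175972009738240000000000000000000000000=0.00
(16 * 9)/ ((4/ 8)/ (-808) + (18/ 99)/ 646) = -826797312/ 1937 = -426844.25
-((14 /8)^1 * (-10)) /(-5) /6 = -7 /12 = -0.58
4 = 4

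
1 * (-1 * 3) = -3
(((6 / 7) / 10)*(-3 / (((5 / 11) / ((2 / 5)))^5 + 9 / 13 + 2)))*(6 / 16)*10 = -50247912 / 239034635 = -0.21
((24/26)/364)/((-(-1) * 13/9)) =27/15379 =0.00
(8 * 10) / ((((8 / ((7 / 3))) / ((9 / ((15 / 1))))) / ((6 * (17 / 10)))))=714 / 5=142.80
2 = 2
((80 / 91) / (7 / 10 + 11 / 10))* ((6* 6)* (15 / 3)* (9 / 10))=7200 / 91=79.12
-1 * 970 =-970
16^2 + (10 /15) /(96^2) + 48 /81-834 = -2660693 /4608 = -577.41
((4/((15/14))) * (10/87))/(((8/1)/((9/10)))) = 7/145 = 0.05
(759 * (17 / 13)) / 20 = 12903 / 260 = 49.63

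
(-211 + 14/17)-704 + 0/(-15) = -914.18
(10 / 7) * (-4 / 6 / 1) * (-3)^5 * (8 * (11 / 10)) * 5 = 71280 / 7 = 10182.86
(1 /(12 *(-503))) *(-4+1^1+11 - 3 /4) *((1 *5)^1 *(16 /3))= -145 /4527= -0.03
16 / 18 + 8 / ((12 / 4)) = 32 / 9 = 3.56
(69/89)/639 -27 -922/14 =-12321889/132699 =-92.86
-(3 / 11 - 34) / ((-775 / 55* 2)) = -371 / 310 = -1.20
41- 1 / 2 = 81 / 2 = 40.50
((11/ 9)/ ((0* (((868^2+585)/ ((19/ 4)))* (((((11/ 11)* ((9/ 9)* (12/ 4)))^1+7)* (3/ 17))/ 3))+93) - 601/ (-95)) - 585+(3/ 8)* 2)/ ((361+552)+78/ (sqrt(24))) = -22649613613/ 35384242761+322502713* sqrt(6)/ 70768485522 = -0.63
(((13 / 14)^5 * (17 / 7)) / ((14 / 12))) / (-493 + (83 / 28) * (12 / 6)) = -6311981 / 2139329416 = -0.00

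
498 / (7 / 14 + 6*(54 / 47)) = 46812 / 695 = 67.36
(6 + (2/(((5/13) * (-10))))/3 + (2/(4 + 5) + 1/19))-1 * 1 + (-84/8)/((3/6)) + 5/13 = -15.51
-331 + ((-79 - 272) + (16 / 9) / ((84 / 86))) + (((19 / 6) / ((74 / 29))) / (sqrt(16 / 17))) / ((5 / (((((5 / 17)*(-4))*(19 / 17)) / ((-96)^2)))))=-128554 / 189 - 10469*sqrt(17) / 1182560256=-680.18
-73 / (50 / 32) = -1168 / 25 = -46.72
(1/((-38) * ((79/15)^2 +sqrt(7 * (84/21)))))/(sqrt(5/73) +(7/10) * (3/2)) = -164250/(19 * (20 * sqrt(365) +1533) * (450 * sqrt(7) +6241)) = -0.00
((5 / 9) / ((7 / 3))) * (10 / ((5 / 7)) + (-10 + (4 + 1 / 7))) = 1.94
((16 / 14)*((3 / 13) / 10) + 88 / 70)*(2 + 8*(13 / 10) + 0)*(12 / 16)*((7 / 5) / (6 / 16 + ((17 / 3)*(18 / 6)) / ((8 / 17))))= 744 / 1625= 0.46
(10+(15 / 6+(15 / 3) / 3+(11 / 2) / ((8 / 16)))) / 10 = 151 / 60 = 2.52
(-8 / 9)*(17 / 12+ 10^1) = -274 / 27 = -10.15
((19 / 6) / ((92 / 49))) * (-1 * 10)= -16.87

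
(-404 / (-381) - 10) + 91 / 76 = -7.74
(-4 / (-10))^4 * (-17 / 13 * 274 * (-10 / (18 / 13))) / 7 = 74528 / 7875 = 9.46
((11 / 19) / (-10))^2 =121 / 36100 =0.00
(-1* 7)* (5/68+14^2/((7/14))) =-186627/68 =-2744.51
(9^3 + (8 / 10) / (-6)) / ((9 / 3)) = 10933 / 45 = 242.96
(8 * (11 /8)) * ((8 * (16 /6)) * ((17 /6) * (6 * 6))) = 23936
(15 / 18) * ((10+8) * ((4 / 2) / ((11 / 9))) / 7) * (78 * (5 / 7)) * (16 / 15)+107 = 169993 / 539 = 315.39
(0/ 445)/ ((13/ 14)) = 0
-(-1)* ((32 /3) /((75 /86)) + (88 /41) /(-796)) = 22448618 /1835775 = 12.23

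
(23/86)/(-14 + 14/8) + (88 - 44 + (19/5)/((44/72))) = 50.20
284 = 284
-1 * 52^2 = -2704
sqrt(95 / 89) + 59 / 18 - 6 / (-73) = sqrt(8455) / 89 + 4415 / 1314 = 4.39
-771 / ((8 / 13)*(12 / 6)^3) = -10023 / 64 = -156.61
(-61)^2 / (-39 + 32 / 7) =-26047 / 241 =-108.08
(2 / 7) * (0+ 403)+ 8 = 862 / 7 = 123.14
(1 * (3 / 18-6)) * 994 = -17395 / 3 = -5798.33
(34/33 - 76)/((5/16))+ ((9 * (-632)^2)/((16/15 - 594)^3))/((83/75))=-288953105890358056/1204379694821985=-239.92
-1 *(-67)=67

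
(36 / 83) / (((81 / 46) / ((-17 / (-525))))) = 3128 / 392175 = 0.01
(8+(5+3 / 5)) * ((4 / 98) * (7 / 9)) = 136 / 315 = 0.43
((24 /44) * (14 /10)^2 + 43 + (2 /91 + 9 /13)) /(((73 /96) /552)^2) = 242085173133312 /10258325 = 23598898.76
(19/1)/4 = 19/4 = 4.75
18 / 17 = 1.06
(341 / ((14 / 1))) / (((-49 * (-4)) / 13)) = 4433 / 2744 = 1.62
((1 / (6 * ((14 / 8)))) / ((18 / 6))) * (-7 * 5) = -10 / 9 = -1.11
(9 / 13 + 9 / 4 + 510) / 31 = 26673 / 1612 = 16.55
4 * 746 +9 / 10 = 29849 / 10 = 2984.90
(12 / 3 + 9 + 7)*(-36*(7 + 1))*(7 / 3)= -13440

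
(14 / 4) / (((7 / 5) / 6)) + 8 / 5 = 83 / 5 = 16.60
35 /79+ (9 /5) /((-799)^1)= 139114 /315605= 0.44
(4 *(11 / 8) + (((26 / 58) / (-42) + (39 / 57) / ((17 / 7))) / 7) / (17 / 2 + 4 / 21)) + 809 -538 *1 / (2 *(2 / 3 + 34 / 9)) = 28871604499 / 38292296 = 753.98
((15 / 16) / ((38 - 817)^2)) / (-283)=-15 / 2747776048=-0.00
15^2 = 225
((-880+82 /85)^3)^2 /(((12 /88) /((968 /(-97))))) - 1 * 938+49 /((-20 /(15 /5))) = -4940696830108428278374461342340247 /146334012062500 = -33763147476597795740.66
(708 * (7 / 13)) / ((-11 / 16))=-79296 / 143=-554.52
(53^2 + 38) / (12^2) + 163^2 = 26588.77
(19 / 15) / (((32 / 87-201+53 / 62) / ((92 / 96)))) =-0.01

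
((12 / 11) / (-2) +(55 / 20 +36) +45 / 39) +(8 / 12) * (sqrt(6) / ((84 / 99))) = 11 * sqrt(6) / 14 +22513 / 572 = 41.28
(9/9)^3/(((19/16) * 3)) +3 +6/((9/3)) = 301/57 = 5.28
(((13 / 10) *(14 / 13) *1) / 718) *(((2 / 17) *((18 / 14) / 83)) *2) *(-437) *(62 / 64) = -121923 / 40523920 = -0.00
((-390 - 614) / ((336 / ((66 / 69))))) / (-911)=2761 / 880026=0.00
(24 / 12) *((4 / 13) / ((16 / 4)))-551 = -7161 / 13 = -550.85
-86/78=-43/39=-1.10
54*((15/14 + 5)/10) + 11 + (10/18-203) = -19991/126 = -158.66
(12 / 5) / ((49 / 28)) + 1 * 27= 993 / 35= 28.37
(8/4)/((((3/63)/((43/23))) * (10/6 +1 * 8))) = 5418/667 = 8.12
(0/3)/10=0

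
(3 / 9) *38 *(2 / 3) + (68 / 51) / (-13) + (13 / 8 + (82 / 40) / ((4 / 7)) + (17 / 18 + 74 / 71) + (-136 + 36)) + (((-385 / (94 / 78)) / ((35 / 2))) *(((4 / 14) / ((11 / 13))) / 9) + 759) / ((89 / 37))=4491048618779 / 19458981360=230.80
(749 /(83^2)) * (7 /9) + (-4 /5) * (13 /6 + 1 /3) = -118759 /62001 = -1.92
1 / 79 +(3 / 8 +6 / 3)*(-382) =-907.24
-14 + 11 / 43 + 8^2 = 2161 / 43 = 50.26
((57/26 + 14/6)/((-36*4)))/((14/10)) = -1765/78624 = -0.02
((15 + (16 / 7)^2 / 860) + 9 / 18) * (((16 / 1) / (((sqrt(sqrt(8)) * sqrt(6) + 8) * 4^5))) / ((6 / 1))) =-326713 * 2^(1 / 4) * sqrt(3) / 240703680-326713 * 2^(3 / 4) * sqrt(3) / 1283752960 + 326713 * sqrt(2) / 320938240 + 326713 / 60175920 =0.00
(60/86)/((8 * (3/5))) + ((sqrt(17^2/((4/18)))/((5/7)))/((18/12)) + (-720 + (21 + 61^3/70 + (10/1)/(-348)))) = 119 * sqrt(2)/5 + 1332238657/523740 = 2577.36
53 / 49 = 1.08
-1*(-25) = 25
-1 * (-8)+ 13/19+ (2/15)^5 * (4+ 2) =41766841/4809375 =8.68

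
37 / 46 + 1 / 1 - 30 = -1297 / 46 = -28.20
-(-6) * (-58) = -348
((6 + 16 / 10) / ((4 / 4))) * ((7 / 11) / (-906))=-133 / 24915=-0.01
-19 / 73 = -0.26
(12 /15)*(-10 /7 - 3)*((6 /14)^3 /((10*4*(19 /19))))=-837 /120050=-0.01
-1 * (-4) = 4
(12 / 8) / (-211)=-0.01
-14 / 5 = -2.80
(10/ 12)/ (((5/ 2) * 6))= 1/ 18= 0.06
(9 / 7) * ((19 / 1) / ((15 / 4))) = 228 / 35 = 6.51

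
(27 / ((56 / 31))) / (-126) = -93 / 784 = -0.12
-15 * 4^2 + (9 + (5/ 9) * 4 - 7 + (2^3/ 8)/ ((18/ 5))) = -471/ 2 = -235.50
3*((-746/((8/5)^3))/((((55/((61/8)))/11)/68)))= -29010075/512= -56660.30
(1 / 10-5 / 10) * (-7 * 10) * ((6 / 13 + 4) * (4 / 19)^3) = 103936 / 89167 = 1.17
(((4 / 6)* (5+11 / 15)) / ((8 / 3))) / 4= 43 / 120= 0.36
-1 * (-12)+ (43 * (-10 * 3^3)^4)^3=11933574168558509113347000000000012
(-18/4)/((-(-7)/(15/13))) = -135/182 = -0.74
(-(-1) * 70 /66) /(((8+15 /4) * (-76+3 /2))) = -280 /231099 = -0.00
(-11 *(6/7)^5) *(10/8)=-106920/16807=-6.36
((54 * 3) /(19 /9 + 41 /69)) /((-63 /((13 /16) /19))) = -24219 /595840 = -0.04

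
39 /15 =13 /5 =2.60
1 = 1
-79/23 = -3.43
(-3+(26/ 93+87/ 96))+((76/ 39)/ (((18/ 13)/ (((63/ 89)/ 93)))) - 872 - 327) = -954148829/ 794592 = -1200.80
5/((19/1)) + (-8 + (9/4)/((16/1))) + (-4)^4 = 302059/1216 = 248.40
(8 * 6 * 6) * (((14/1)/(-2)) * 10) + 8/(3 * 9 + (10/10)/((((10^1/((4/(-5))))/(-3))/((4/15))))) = -68200280/3383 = -20159.70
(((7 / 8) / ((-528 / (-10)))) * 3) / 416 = 35 / 292864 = 0.00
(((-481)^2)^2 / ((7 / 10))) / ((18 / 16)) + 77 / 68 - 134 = 291191842457035 / 4284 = 67971952020.78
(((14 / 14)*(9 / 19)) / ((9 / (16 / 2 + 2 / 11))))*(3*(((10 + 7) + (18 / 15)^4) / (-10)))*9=-2896803 / 130625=-22.18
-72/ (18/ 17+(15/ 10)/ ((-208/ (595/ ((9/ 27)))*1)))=56576/ 9283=6.09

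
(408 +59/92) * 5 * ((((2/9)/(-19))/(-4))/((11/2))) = 187975/173052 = 1.09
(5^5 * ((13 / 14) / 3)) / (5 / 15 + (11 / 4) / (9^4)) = 177693750 / 61313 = 2898.14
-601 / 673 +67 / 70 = 3021 / 47110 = 0.06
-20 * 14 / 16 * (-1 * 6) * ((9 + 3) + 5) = 1785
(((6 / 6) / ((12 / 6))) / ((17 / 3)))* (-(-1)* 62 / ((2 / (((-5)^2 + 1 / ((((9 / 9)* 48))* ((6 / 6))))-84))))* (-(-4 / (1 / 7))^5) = -47199972064 / 17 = -2776468944.94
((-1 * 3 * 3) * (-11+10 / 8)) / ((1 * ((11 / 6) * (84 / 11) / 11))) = 3861 / 56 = 68.95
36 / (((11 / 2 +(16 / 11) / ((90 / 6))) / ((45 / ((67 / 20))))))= 10692000 / 123749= 86.40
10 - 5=5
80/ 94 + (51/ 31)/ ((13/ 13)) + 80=120197/ 1457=82.50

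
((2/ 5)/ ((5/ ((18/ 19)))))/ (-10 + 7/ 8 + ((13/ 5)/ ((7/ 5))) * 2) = -672/ 47975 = -0.01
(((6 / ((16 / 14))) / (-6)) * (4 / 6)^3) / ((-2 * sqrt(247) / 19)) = 7 * sqrt(247) / 702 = 0.16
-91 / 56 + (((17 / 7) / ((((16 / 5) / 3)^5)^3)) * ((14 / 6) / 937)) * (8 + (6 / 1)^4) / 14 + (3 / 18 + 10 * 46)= 2601836644489713611890685 / 5671509111537231986688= 458.76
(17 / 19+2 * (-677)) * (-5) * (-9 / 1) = -1156905 / 19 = -60889.74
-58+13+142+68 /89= 8701 /89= 97.76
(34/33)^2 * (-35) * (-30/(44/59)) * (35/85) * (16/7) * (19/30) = 10671920/11979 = 890.89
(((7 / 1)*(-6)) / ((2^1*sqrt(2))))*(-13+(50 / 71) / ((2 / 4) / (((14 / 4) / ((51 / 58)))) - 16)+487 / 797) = 9522391473*sqrt(2) / 72940643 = 184.63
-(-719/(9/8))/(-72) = -719/81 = -8.88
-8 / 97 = -0.08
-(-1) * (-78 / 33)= -26 / 11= -2.36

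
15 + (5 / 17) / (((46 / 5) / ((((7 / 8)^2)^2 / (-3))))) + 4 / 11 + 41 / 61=103354887385 / 6447783936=16.03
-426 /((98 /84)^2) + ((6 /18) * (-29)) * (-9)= -11073 /49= -225.98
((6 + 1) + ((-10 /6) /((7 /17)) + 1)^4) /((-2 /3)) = -18138583 /129654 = -139.90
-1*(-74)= 74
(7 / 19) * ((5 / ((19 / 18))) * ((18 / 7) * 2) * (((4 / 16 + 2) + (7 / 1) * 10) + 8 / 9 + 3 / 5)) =238914 / 361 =661.81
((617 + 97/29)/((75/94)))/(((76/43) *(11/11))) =3635779/8265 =439.90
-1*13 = -13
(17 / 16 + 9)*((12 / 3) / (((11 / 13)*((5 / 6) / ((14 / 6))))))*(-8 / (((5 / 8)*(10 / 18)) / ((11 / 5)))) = -4219488 / 625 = -6751.18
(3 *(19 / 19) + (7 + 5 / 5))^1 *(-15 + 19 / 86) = -162.57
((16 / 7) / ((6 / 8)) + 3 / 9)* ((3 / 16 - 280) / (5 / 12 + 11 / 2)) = -4477 / 28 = -159.89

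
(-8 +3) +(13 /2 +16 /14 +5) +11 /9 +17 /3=1831 /126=14.53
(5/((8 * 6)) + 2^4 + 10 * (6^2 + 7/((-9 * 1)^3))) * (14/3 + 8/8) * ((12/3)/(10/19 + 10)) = 1416600157/1749600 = 809.67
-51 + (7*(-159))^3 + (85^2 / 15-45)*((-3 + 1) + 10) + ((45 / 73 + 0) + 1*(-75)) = -301945489862 / 219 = -1378746529.05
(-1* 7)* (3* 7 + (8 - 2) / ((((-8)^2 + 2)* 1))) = -1624 / 11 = -147.64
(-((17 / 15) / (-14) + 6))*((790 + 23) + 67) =-109384 / 21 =-5208.76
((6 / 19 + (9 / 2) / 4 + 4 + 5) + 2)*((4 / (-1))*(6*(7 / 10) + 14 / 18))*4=-847168 / 855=-990.84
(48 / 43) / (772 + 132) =6 / 4859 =0.00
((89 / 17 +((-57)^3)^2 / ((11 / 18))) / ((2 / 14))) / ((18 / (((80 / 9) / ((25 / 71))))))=41726978328071848 / 75735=550960300099.98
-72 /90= -4 /5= -0.80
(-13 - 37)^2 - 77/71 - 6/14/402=2498.91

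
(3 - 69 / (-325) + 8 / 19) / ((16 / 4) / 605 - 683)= -2714756 / 510315585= -0.01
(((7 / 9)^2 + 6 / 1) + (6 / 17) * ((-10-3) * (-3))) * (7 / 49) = 4007 / 1377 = 2.91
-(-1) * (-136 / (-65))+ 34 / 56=4913 / 1820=2.70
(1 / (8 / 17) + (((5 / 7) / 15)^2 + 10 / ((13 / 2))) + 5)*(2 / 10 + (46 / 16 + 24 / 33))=18997871 / 576576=32.95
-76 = -76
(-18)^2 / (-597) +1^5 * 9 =1683 / 199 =8.46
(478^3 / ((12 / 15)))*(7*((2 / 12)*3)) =477817165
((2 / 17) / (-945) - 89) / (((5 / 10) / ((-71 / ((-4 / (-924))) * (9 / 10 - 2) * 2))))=-24566600234 / 3825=-6422640.58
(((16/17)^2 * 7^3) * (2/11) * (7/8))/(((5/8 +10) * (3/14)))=17210368/810645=21.23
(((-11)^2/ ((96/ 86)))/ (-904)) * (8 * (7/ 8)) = -36421/ 43392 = -0.84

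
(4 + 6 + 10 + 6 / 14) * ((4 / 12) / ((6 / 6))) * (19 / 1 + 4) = 3289 / 21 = 156.62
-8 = -8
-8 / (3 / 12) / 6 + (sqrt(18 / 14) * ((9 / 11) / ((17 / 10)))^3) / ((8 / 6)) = -16 / 3 + 1640250 * sqrt(7) / 45774421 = -5.24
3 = 3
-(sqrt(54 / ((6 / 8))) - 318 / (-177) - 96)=5558 / 59 - 6* sqrt(2)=85.72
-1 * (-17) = 17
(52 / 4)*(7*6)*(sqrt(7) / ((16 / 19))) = 5187*sqrt(7) / 8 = 1715.44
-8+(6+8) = 6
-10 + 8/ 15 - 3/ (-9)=-137/ 15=-9.13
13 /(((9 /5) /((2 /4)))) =65 /18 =3.61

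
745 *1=745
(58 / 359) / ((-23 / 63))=-3654 / 8257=-0.44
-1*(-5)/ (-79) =-5/ 79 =-0.06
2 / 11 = 0.18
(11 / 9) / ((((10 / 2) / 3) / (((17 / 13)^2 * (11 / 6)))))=34969 / 15210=2.30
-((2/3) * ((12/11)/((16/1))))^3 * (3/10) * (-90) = 27/10648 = 0.00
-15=-15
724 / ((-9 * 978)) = -362 / 4401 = -0.08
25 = 25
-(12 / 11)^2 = -144 / 121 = -1.19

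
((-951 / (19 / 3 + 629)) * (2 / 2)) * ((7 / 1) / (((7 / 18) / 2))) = -51354 / 953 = -53.89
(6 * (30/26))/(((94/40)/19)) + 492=334812/611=547.97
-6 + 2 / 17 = -100 / 17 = -5.88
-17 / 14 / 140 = -17 / 1960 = -0.01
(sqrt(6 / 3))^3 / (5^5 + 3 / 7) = 7 * sqrt(2) / 10939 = 0.00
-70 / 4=-35 / 2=-17.50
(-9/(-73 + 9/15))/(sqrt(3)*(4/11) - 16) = -5445/699746 - 495*sqrt(3)/2798984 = -0.01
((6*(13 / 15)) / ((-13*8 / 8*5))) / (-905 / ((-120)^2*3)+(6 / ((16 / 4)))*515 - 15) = -3456 / 32723095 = -0.00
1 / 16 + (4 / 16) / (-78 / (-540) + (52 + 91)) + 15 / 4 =786223 / 206128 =3.81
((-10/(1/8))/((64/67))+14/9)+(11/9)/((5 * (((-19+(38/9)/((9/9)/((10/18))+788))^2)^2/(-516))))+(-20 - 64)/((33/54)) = -90331753941139391453752485289/411253224957505713503637180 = -219.65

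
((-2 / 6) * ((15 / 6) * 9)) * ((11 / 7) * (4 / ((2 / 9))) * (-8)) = 11880 / 7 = 1697.14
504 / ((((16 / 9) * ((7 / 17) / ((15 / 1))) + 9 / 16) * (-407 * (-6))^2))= 514080 / 3718323103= 0.00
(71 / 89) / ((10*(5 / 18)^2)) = 11502 / 11125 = 1.03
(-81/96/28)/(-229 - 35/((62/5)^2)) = 8649/65792608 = 0.00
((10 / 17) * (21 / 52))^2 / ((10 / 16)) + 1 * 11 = 541661 / 48841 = 11.09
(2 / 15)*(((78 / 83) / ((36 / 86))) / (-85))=-1118 / 317475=-0.00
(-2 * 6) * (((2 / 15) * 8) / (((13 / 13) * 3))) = -64 / 15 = -4.27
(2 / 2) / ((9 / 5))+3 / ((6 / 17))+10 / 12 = 89 / 9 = 9.89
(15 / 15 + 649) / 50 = 13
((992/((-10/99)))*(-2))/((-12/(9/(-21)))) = 24552/35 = 701.49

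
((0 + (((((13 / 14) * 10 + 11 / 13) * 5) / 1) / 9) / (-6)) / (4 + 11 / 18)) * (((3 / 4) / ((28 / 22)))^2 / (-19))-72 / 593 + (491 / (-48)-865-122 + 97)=-360416735480209 / 400308758304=-900.35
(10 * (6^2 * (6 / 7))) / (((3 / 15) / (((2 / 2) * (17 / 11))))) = 183600 / 77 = 2384.42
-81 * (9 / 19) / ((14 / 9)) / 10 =-2.47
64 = 64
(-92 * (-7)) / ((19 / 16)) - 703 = -3053 / 19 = -160.68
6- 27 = -21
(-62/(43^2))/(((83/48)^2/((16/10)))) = -1142784/63688805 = -0.02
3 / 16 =0.19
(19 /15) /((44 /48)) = 76 /55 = 1.38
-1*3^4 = -81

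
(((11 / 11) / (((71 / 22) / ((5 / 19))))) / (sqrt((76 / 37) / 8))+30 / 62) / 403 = 110 * sqrt(1406) / 10329293+15 / 12493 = 0.00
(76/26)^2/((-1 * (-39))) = 1444/6591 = 0.22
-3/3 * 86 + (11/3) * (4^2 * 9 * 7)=3610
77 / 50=1.54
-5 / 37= -0.14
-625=-625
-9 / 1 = -9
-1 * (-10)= 10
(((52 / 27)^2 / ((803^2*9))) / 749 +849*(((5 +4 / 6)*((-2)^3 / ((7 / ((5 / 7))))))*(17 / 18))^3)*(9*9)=-418930817853834240208 / 73054272081483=-5734514.98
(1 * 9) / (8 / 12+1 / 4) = 108 / 11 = 9.82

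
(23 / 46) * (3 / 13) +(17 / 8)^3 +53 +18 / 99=4604767 / 73216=62.89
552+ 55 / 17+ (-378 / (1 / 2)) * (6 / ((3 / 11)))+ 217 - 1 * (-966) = -253194 / 17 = -14893.76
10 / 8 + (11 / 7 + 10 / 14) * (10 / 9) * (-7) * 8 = -5075 / 36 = -140.97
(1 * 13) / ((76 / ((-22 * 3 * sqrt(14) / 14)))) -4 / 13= -429 * sqrt(14) / 532 -4 / 13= -3.32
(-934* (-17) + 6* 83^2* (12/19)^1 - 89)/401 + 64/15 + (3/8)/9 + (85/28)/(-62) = 10786433863/99199380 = 108.73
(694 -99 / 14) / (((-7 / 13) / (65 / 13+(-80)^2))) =-8171015.36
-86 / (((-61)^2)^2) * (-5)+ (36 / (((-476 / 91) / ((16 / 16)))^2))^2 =32032110873361 / 18502695778576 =1.73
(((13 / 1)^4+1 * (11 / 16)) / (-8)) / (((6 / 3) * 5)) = -456987 / 1280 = -357.02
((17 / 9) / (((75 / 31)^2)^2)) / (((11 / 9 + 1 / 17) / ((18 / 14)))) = 266897569 / 4823437500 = 0.06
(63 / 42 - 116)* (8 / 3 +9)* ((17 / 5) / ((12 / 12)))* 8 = -109004 / 3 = -36334.67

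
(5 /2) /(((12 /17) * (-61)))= -85 /1464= -0.06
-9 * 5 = -45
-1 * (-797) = 797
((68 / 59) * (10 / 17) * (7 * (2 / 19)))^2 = 313600 / 1256641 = 0.25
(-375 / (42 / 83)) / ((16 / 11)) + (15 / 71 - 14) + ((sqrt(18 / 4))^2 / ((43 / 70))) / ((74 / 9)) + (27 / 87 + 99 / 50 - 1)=-9559400648753 / 18344866400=-521.09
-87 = -87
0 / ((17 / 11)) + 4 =4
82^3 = 551368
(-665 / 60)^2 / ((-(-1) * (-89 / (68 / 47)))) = -300713 / 150588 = -2.00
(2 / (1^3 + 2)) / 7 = 0.10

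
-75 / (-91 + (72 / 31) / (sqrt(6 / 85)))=27900*sqrt(510) / 7884601 + 6558825 / 7884601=0.91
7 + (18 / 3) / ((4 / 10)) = 22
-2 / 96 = -1 / 48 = -0.02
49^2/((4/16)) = 9604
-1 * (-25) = 25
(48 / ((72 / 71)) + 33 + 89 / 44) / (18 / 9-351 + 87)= -10871 / 34584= -0.31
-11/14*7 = -11/2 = -5.50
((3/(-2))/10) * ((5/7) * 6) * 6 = -3.86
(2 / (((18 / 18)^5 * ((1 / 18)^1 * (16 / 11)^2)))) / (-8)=-1089 / 512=-2.13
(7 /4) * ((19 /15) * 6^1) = 133 /10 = 13.30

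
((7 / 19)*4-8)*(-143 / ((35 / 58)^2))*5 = 59650448 / 4655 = 12814.27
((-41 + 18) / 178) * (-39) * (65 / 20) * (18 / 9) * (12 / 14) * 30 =524745 / 623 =842.29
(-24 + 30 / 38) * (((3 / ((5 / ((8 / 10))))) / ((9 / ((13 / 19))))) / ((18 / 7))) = -8918 / 27075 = -0.33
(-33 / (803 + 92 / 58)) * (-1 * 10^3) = 957000 / 23333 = 41.01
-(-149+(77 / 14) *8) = 105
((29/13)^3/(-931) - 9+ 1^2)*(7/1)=-16387645/292201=-56.08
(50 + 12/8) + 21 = 145/2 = 72.50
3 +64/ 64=4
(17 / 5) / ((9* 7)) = 17 / 315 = 0.05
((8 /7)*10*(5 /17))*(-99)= -39600 /119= -332.77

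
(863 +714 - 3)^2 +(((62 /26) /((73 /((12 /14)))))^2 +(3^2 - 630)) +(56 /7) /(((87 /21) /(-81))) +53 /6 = 19017457680002563 /7678524126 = 2476707.42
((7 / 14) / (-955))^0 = 1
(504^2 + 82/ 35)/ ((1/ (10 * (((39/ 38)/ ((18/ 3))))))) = 57789173/ 133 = 434505.06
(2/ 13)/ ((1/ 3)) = 6/ 13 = 0.46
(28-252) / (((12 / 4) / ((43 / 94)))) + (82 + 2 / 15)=33824 / 705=47.98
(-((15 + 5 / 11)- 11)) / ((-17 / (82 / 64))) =0.34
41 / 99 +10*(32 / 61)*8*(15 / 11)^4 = 1169728831 / 8037909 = 145.53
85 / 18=4.72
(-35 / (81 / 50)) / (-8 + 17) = -1750 / 729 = -2.40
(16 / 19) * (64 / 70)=512 / 665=0.77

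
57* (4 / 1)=228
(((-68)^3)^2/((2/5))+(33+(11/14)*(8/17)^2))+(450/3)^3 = 500029121062991/2023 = 247172081593.17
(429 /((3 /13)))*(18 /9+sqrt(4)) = 7436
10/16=5/8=0.62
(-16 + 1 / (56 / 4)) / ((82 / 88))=-4906 / 287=-17.09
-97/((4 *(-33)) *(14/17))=1649/1848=0.89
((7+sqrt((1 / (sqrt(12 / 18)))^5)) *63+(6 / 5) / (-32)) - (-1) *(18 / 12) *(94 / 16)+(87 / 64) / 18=189 *2^(3 / 4) *3^(1 / 4) / 4+863713 / 1920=554.43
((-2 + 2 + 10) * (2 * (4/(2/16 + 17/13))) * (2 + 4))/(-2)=-167.52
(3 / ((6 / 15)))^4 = 50625 / 16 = 3164.06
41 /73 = 0.56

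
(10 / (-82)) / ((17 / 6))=-30 / 697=-0.04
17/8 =2.12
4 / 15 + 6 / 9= 14 / 15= 0.93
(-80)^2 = 6400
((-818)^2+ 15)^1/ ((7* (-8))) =-669139/ 56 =-11948.91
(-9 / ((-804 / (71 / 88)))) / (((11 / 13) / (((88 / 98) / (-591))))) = -923 / 56914088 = -0.00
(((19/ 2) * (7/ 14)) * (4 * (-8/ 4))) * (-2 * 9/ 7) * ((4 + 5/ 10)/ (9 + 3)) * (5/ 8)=2565/ 112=22.90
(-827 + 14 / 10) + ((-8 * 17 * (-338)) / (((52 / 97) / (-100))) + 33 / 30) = -17151249 / 2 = -8575624.50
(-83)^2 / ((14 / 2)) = 6889 / 7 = 984.14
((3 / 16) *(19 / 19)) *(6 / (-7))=-9 / 56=-0.16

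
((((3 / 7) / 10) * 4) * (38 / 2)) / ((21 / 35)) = 38 / 7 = 5.43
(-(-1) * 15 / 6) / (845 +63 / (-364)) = 130 / 43931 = 0.00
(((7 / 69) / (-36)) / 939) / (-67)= 7 / 156275892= 0.00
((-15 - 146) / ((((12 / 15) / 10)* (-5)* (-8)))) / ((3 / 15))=-251.56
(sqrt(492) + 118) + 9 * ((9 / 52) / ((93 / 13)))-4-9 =2 * sqrt(123) + 13047 / 124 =127.40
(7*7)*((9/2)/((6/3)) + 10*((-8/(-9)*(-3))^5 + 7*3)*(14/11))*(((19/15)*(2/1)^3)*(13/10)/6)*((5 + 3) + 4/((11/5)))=-1528116.36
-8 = -8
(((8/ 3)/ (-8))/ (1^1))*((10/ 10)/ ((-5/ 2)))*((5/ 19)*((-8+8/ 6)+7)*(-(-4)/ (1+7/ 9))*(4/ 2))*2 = 2/ 19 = 0.11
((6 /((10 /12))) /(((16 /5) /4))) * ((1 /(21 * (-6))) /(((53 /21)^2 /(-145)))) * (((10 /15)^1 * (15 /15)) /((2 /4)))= 6090 /2809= 2.17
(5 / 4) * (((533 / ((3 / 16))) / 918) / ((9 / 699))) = 1241890 / 4131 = 300.63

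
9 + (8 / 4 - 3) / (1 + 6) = 62 / 7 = 8.86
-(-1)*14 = 14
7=7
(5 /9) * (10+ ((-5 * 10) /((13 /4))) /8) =175 /39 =4.49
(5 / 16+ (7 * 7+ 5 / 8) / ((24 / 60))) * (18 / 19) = 8955 / 76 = 117.83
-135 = -135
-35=-35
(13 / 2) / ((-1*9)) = -13 / 18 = -0.72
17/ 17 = 1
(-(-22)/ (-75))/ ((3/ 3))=-22/ 75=-0.29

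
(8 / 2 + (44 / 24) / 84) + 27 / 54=2279 / 504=4.52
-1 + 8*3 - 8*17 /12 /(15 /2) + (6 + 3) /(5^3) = 24256 /1125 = 21.56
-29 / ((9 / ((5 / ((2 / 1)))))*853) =-145 / 15354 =-0.01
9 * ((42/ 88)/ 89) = 189/ 3916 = 0.05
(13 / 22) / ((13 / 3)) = 3 / 22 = 0.14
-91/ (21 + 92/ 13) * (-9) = 10647/ 365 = 29.17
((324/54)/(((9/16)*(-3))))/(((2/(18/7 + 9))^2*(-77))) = 5832/3773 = 1.55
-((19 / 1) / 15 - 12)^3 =4173281 / 3375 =1236.53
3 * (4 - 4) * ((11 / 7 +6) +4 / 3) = 0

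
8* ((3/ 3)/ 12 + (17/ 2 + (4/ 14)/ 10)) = 7234/ 105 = 68.90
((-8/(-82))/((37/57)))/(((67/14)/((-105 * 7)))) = -2346120/101639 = -23.08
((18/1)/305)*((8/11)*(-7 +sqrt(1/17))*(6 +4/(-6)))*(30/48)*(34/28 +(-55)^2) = -2925.72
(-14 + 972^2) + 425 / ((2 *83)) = 944772.56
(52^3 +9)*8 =1124936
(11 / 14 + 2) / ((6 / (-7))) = -13 / 4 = -3.25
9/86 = 0.10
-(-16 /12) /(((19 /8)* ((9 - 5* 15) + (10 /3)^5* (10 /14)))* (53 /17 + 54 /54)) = 11016 /18417365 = 0.00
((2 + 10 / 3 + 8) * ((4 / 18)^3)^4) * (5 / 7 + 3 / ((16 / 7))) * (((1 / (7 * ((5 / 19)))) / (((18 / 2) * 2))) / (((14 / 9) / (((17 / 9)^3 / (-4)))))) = -2712290432 / 211861974925393821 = -0.00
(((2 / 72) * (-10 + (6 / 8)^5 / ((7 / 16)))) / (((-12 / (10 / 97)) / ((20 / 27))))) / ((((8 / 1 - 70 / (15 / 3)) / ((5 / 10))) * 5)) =-21185 / 760306176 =-0.00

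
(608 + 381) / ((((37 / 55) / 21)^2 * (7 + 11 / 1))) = 146594525 / 2738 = 53540.73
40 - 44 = -4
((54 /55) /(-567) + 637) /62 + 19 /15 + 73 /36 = 5829889 /429660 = 13.57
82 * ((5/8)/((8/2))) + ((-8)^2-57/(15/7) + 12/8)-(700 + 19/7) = -651.00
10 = 10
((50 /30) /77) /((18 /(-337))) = -0.41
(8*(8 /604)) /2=0.05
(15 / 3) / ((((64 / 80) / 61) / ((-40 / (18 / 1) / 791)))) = -7625 / 7119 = -1.07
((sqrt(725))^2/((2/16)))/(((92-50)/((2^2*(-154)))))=-255200/3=-85066.67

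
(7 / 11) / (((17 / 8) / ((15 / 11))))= 840 / 2057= 0.41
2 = 2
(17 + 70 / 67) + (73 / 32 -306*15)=-9797381 / 2144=-4569.67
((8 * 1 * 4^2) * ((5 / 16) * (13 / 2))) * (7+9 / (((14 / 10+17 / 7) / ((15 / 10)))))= 2736.79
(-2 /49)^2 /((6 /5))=10 /7203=0.00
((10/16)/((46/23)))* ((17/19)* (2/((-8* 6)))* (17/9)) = -1445/65664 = -0.02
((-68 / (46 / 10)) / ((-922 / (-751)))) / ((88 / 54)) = -1723545 / 233266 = -7.39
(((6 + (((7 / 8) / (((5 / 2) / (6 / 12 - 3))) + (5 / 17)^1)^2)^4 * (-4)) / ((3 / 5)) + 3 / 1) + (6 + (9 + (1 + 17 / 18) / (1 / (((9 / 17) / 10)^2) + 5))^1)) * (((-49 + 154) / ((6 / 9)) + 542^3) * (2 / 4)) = 4573742263434205531697081433389 / 2057805118163279413248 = 2222631396.46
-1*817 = -817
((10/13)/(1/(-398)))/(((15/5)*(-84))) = 995/819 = 1.21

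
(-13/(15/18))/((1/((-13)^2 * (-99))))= 1305018/5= 261003.60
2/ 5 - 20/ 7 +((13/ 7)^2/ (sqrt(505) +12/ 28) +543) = 169 * sqrt(505)/ 24736 +467977849/ 865760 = 540.69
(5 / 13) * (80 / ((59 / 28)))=11200 / 767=14.60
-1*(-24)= 24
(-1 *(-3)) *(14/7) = 6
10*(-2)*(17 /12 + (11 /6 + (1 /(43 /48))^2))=-89.92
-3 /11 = -0.27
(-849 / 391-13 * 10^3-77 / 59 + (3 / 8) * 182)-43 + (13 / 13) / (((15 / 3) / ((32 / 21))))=-125742823583 / 9688980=-12977.92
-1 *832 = -832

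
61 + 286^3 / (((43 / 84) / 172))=7860268477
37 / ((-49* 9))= -37 / 441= -0.08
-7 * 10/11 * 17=-1190/11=-108.18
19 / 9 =2.11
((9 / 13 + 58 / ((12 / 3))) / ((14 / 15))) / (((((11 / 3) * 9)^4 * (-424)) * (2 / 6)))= -1975 / 20336700384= -0.00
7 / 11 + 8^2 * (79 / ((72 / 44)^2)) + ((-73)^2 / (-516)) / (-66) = 578983105 / 306504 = 1888.99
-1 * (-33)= 33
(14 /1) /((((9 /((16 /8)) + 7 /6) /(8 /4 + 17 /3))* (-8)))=-161 /68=-2.37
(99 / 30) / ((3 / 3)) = 33 / 10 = 3.30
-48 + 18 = -30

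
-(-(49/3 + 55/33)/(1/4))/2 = 36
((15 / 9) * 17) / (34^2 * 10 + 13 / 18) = 510 / 208093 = 0.00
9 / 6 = 3 / 2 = 1.50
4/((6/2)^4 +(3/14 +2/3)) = 168/3439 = 0.05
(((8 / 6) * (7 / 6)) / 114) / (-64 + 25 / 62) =-434 / 2022759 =-0.00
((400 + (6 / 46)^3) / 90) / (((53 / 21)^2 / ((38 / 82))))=4531015937 / 14012612230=0.32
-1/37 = -0.03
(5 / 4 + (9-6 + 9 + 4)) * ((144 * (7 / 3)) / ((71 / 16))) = 92736 / 71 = 1306.14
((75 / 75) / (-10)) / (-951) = 1 / 9510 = 0.00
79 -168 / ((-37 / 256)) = 45931 / 37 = 1241.38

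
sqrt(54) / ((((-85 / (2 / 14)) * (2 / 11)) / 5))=-33 * sqrt(6) / 238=-0.34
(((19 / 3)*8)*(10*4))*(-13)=-79040 / 3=-26346.67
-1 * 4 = -4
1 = 1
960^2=921600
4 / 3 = 1.33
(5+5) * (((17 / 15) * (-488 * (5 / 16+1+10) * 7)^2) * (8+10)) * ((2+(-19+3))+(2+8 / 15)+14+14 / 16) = 41532218405657 / 40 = 1038305460141.42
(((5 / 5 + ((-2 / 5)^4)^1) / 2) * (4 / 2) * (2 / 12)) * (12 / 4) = 641 / 1250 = 0.51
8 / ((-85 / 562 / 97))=-436112 / 85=-5130.73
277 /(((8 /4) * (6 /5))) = 1385 /12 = 115.42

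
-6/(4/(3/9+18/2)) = -14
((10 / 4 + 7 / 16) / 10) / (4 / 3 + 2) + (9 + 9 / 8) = 16341 / 1600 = 10.21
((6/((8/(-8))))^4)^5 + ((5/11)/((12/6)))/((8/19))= 3656158440062976.54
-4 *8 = -32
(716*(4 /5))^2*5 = 8202496 /5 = 1640499.20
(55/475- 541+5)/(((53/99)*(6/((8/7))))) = -6719988/35245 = -190.67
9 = 9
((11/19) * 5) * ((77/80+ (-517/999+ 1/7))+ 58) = 360540191/2125872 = 169.60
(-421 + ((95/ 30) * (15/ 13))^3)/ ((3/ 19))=-41433433/ 17576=-2357.39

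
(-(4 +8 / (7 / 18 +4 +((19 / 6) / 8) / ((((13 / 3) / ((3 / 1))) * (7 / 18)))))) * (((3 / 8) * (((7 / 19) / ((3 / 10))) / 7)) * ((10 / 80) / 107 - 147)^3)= 462989386940440320535 / 397713326459392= 1164128.42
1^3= 1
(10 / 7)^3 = 1000 / 343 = 2.92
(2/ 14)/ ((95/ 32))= 32/ 665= 0.05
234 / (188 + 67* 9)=0.30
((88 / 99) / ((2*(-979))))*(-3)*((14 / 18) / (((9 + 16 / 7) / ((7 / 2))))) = 686 / 2088207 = 0.00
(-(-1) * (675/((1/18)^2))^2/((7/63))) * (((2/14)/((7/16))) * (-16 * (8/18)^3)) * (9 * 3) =-261213880320000/49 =-5330895516734.69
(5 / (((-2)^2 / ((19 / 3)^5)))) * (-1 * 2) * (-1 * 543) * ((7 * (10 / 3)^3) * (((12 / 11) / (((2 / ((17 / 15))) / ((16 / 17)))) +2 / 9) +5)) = 4506612842504500 / 216513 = 20814513874.48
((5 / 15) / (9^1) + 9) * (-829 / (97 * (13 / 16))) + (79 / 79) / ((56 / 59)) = -179230523 / 1906632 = -94.00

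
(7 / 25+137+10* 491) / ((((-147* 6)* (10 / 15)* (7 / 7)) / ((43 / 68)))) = -387559 / 71400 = -5.43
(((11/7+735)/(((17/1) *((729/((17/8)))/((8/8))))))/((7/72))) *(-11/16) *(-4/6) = 14179/23814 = 0.60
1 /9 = 0.11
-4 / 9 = -0.44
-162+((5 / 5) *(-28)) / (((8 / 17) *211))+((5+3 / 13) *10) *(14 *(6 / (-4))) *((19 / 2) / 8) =-4023172 / 2743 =-1466.71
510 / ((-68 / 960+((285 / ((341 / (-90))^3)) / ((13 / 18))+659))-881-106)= -63093977575200 / 41484395391001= -1.52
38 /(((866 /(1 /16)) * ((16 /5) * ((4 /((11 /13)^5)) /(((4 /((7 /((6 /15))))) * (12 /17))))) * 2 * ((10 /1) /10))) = 9179907 /1224423322304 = 0.00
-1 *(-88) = 88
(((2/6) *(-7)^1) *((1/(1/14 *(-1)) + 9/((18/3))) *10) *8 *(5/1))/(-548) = -21.29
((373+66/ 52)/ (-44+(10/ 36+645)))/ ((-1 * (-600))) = 29193/ 28139800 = 0.00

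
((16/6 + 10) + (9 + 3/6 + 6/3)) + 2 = 157/6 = 26.17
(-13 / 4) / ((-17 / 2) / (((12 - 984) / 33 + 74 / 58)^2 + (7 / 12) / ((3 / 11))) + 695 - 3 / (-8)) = -5833423906 / 1248109191047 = -0.00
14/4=7/2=3.50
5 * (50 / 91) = 250 / 91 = 2.75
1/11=0.09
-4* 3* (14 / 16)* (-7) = 147 / 2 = 73.50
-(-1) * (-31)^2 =961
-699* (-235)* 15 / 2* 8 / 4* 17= 41887575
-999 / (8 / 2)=-999 / 4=-249.75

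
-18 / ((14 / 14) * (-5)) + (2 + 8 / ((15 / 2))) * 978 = 15014 / 5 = 3002.80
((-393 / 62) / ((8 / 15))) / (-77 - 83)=0.07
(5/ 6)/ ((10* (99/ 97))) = 97/ 1188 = 0.08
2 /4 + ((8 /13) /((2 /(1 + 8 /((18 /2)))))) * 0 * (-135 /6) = 1 /2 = 0.50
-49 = -49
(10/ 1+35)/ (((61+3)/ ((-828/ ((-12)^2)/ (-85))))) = 207/ 4352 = 0.05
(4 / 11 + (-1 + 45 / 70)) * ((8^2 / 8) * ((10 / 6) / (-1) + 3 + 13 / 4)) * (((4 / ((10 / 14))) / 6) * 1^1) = 2 / 9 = 0.22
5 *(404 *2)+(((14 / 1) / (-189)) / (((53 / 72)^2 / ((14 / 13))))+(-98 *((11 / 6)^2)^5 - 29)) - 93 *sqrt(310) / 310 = -41982621370258765 / 1104021674496 - 3 *sqrt(310) / 10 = -38032.27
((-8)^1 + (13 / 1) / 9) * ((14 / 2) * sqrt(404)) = -826 * sqrt(101) / 9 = -922.36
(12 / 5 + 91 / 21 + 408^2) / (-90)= -2497061 / 1350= -1849.67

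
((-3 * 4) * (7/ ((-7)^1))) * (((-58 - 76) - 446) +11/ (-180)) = -104411/ 15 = -6960.73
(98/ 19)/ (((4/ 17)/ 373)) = 310709/ 38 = 8176.55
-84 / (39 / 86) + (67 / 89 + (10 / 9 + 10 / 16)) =-15223127 / 83304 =-182.74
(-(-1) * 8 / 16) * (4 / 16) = 1 / 8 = 0.12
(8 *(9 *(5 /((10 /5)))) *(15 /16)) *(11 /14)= 7425 /56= 132.59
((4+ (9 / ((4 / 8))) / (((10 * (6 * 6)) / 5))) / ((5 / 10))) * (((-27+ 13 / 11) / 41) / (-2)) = 1207 / 451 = 2.68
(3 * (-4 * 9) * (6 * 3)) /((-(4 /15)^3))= 820125 /8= 102515.62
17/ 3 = 5.67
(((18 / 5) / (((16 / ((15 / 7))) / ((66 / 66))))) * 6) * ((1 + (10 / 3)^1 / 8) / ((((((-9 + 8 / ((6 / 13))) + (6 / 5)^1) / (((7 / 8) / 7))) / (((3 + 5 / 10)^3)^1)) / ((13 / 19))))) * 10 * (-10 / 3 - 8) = -9558675 / 53504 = -178.65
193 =193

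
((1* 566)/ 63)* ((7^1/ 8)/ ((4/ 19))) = 5377/ 144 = 37.34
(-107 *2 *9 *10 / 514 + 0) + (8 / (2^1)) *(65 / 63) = -539870 / 16191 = -33.34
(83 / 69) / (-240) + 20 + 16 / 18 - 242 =-1220561 / 5520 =-221.12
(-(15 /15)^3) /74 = -1 /74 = -0.01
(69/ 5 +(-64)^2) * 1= 20549/ 5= 4109.80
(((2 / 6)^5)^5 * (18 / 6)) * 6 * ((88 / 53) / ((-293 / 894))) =-52448 / 487316474668161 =-0.00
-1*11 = -11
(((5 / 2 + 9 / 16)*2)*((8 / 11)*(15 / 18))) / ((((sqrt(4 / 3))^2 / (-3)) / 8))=-735 / 11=-66.82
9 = 9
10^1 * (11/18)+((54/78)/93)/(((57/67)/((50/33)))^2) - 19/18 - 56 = -48404626693/950585922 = -50.92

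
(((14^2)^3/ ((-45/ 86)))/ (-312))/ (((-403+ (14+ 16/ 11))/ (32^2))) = -18606866432/ 152685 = -121864.40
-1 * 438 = -438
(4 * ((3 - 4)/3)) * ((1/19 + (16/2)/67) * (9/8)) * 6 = -1971/1273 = -1.55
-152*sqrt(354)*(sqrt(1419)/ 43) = -456*sqrt(55814)/ 43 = -2505.35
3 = 3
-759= -759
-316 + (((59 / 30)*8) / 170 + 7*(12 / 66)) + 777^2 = 8462886473 / 14025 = 603414.37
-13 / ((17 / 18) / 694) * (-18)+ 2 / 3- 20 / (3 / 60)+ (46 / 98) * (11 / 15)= 2143513711 / 12495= 171549.72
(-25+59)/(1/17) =578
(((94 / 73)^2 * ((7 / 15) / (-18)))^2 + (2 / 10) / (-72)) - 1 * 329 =-1362216353883997 / 4140463537800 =-329.00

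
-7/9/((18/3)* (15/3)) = -7/270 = -0.03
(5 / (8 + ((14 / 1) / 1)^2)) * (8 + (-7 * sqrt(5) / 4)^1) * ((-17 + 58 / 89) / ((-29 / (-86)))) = -4.86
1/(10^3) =1/1000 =0.00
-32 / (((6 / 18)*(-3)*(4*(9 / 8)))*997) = 64 / 8973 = 0.01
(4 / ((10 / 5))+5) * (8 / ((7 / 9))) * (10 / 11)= 720 / 11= 65.45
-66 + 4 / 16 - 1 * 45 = -443 / 4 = -110.75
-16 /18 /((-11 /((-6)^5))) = -6912 /11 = -628.36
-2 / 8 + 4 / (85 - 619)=-275 / 1068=-0.26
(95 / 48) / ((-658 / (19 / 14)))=-1805 / 442176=-0.00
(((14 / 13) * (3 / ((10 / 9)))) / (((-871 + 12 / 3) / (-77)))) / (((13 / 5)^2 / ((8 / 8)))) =24255 / 634933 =0.04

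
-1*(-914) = 914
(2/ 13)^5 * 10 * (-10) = -3200/ 371293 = -0.01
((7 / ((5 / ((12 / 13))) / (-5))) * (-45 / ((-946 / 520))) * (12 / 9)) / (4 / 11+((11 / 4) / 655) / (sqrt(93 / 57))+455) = -35814144831360000 / 76526797741966501+10651872000 * sqrt(589) / 76526797741966501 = -0.47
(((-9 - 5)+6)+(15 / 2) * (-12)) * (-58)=5684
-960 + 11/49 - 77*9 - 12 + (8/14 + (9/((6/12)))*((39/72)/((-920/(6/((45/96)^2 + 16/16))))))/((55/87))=-644110508434/387096325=-1663.95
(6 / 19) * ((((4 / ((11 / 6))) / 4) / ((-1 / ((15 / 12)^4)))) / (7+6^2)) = -5625 / 575168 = -0.01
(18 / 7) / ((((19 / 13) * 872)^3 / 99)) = 1957527 / 15917626208512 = 0.00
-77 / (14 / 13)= -143 / 2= -71.50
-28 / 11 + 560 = 6132 / 11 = 557.45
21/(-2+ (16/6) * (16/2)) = 63/58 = 1.09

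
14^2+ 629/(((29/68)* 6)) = 38438/87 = 441.82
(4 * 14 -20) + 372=408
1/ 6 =0.17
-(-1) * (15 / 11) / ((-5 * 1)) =-3 / 11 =-0.27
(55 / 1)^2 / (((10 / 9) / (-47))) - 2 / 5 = -1279579 / 10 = -127957.90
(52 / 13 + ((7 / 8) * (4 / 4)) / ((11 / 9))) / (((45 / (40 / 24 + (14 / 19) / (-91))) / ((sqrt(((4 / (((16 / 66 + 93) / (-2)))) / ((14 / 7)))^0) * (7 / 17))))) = 714049 / 9976824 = 0.07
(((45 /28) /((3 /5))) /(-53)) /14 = -75 /20776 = -0.00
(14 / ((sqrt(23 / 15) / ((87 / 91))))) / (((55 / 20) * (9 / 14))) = 3248 * sqrt(345) / 9867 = 6.11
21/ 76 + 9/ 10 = 447/ 380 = 1.18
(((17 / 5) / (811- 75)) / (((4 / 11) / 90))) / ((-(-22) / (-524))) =-20043 / 736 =-27.23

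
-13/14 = -0.93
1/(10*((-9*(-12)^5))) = 1/22394880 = 0.00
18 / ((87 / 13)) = 78 / 29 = 2.69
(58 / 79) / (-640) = -29 / 25280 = -0.00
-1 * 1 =-1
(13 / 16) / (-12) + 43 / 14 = 4037 / 1344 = 3.00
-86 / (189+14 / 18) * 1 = -387 / 854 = -0.45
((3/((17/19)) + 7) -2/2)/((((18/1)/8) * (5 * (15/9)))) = 0.50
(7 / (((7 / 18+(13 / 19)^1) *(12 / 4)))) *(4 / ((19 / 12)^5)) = 41803776 / 47827807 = 0.87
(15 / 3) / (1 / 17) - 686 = -601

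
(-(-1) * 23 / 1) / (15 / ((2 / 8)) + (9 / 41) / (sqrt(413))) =319356380 / 833103573 -943 * sqrt(413) / 277701191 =0.38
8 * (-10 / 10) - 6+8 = -6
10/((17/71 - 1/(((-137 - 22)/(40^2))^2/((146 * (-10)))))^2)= 32218490924010/70421252703845866669729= 0.00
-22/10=-11/5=-2.20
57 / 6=19 / 2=9.50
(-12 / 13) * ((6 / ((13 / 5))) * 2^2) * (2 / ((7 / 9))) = -25920 / 1183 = -21.91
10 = 10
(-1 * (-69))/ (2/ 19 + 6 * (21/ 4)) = 2622/ 1201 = 2.18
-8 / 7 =-1.14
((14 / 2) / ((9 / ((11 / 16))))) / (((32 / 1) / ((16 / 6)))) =77 / 1728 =0.04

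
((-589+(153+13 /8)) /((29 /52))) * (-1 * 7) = 316225 /58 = 5452.16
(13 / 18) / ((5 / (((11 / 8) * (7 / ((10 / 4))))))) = 1001 / 1800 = 0.56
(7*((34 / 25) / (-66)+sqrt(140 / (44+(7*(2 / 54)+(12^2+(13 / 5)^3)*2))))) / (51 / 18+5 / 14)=-833 / 18425+22050*sqrt(26040273) / 83080871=1.31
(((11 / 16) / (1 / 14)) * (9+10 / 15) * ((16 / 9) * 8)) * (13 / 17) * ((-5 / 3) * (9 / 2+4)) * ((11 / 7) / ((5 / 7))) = -2554552 / 81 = -31537.68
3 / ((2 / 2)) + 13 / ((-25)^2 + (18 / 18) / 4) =7555 / 2501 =3.02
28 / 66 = 14 / 33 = 0.42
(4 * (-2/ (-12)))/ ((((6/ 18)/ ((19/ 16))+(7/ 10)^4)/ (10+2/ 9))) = 34960000/ 2671713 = 13.09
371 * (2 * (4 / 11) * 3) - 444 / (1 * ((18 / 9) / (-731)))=1794006 / 11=163091.45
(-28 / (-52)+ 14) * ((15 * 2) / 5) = 1134 / 13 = 87.23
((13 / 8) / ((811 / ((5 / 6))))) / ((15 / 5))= 65 / 116784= 0.00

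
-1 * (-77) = 77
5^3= 125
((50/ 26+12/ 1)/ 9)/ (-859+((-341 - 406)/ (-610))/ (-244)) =-0.00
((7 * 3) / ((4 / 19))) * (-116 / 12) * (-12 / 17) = 11571 / 17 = 680.65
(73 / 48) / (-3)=-73 / 144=-0.51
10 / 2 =5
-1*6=-6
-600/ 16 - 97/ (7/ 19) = -300.79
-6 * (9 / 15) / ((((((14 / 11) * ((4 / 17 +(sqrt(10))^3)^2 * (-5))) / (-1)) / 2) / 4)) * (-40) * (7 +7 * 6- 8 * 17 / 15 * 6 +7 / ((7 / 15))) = 1.71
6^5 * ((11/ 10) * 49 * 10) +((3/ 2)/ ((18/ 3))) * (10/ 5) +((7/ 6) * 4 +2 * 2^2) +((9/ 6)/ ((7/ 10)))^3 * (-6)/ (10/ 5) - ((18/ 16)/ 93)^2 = 265254071680307/ 63287616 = 4191247.65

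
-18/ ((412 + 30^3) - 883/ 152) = -2736/ 4165741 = -0.00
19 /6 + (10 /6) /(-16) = 49 /16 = 3.06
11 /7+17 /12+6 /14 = 41 /12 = 3.42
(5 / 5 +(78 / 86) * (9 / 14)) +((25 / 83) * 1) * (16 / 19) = 1743681 / 949354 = 1.84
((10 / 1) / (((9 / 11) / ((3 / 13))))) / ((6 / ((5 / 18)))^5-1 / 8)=2750000 / 4584303477741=0.00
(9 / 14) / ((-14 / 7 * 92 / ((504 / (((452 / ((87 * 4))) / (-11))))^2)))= -18694309788 / 293687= -63653.86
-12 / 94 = -6 / 47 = -0.13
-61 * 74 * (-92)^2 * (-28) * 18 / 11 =19256073984 / 11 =1750552180.36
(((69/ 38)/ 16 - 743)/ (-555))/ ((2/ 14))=632345/ 67488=9.37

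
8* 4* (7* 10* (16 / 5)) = 7168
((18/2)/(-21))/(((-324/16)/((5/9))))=20/1701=0.01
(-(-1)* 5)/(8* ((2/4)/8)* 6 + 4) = 5/7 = 0.71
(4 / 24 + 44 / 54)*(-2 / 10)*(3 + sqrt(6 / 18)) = -53 / 90-53*sqrt(3) / 810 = -0.70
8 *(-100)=-800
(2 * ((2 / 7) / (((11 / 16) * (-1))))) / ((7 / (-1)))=64 / 539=0.12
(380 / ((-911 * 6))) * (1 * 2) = -380 / 2733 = -0.14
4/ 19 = 0.21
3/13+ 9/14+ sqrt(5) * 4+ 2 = 523/182+ 4 * sqrt(5) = 11.82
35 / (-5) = -7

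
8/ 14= 0.57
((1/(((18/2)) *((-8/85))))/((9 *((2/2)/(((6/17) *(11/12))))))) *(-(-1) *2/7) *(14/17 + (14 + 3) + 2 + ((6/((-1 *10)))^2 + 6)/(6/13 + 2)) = -3352129/12337920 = -0.27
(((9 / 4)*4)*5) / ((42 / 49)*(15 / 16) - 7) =-2520 / 347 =-7.26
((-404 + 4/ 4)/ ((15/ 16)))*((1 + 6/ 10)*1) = -51584/ 75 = -687.79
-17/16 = -1.06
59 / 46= 1.28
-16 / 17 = -0.94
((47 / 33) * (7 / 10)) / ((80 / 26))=4277 / 13200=0.32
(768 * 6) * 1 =4608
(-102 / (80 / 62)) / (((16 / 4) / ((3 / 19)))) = -4743 / 1520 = -3.12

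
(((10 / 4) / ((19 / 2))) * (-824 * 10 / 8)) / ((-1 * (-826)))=-2575 / 7847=-0.33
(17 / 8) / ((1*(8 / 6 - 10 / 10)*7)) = 51 / 56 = 0.91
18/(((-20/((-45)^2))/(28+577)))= -2205225/2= -1102612.50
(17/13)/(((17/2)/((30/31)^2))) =0.14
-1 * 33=-33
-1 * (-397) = 397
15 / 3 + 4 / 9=49 / 9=5.44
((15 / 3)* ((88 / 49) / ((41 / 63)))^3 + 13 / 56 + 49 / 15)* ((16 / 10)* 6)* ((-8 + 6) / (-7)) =1232004939724 / 4136983025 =297.80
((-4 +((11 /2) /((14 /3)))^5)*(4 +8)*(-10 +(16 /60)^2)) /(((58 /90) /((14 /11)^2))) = 99545070729 /192573920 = 516.92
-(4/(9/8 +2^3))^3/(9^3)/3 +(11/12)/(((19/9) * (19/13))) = 364937379799/1228526578476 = 0.30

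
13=13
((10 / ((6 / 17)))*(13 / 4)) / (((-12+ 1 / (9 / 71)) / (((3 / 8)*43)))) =-427635 / 1184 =-361.18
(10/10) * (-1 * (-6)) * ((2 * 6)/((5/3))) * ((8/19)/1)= 1728/95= 18.19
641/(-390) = -641/390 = -1.64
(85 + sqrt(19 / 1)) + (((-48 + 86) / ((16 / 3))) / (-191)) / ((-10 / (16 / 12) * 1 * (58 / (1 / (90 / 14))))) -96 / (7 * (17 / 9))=sqrt(19) + 92234336027 / 1186453800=82.10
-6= -6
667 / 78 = 8.55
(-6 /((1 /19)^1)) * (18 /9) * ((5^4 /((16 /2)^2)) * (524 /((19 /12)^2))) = -465394.74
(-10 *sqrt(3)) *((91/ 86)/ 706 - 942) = 285971905 *sqrt(3)/ 30358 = 16315.89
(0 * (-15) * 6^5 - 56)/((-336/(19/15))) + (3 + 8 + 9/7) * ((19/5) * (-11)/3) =-107711/630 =-170.97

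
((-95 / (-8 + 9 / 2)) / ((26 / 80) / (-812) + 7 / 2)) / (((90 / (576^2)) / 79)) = 85581496320 / 37889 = 2258742.55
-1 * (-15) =15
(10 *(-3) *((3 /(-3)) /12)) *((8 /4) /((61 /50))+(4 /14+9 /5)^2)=447569 /29890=14.97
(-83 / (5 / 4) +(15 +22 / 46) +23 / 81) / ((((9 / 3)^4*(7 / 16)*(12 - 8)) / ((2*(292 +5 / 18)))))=-208.82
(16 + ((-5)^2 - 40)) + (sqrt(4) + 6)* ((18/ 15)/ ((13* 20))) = 337/ 325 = 1.04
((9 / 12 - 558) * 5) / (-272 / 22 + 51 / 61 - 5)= 1495659 / 8872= 168.58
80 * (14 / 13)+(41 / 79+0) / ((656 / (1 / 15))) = 21235213 / 246480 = 86.15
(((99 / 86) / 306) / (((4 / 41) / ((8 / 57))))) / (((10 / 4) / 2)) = 902 / 208335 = 0.00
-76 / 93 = -0.82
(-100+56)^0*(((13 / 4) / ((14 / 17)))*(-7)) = -221 / 8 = -27.62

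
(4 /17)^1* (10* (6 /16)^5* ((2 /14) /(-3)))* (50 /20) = -2025 /974848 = -0.00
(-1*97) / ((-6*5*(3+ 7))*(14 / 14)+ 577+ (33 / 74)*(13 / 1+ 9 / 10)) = -71780 / 209567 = -0.34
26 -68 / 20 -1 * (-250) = 272.60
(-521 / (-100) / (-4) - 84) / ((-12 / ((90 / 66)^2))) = 102363 / 7744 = 13.22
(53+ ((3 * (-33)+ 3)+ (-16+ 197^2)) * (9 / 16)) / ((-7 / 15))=-46757.28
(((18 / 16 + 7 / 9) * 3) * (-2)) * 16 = -548 / 3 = -182.67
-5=-5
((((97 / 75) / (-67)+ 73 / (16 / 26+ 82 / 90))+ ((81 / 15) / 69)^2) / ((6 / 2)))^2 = 12879574955008070072401 / 50714121113601800625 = 253.96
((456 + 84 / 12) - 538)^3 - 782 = -422657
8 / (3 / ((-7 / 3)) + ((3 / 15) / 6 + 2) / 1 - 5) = -1680 / 893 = -1.88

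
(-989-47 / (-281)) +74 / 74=-277581 / 281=-987.83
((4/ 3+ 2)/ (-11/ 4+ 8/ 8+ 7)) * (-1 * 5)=-200/ 63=-3.17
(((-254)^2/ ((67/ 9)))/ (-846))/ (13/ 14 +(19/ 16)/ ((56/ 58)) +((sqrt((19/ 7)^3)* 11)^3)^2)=-83310505894784/ 115210259335274838120667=-0.00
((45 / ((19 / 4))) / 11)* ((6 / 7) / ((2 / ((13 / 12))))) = 585 / 1463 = 0.40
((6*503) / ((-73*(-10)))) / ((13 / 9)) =13581 / 4745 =2.86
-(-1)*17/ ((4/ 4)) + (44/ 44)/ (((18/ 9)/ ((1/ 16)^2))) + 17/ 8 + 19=19521/ 512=38.13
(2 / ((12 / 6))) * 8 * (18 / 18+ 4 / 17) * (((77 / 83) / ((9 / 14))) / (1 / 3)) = 60368 / 1411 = 42.78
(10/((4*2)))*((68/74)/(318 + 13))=0.00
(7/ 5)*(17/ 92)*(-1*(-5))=119/ 92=1.29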